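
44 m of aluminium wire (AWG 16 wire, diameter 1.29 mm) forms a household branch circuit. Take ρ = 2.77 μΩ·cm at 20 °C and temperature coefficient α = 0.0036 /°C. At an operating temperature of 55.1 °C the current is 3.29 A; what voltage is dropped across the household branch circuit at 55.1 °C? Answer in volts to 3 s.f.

3.46 V

ρ = 2.77 μΩ·cm = 2.77×10^-8 Ω·m
A = π(1.29/2 mm)² = π(6.4500e-04 m)² = 1.307e-06 m²
R₍20₎ = ρL/A = (2.77×10^-8)(44)/(1.307e-06) = 0.9325 Ω
R₍55.1₎ = R₍20₎(1 + αΔT) = 0.9325 × (1 + 0.0036×35.1) = 1.05 Ω
V = IR = 3.29 × 1.05 = 3.46 V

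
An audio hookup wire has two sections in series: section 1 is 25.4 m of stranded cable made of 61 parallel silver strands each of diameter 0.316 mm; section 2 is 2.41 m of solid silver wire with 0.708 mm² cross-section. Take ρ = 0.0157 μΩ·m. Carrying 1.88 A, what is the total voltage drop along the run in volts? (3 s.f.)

ρ = 0.0157 μΩ·m = 1.57×10^-8 Ω·m
Section 1: A_strand = π(1.5800e-04)² = 7.843e-08 m²; R₁ = ρL/(N·A_s) = (1.57×10^-8)(25.4)/(61×7.843e-08) = 0.08336 Ω
Section 2: A = 0.708 mm² = 7.080e-07 m²
R₂ = (1.57×10^-8)(2.41)/(7.080e-07) = 0.05344 Ω
R = R₁ + R₂ = 0.1368 Ω
V = IR = 1.88 × 0.1368 = 0.257 V

0.257 V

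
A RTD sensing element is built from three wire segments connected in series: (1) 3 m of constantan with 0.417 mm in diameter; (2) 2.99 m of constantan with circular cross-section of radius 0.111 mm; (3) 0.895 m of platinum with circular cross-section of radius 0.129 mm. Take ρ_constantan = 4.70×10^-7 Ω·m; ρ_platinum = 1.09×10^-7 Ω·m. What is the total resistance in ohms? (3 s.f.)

48.5 Ω

Seg 1: A = π(d/2)² = π(2.0850e-04 m)² = 1.366e-07 m²
R_1 = (4.70×10^-7)(3)/(1.366e-07) = 10.32 Ω
Seg 2: A = πr² = π(1.1100e-04 m)² = 3.871e-08 m²
R_2 = (4.70×10^-7)(2.99)/(3.871e-08) = 36.31 Ω
Seg 3: A = πr² = π(1.2900e-04 m)² = 5.228e-08 m²
R_3 = (1.09×10^-7)(0.895)/(5.228e-08) = 1.866 Ω
R_total = R_1 + R_2 + R_3 = 48.5 Ω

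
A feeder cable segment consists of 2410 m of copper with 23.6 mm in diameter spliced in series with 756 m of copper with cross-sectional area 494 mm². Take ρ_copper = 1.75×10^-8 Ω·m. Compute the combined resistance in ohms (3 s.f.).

0.123 Ω

Segment 1: A = π(d/2)² = π(1.1800e-02 m)² = 4.374e-04 m²
R₁ = ρL/A = (1.75×10^-8)(2410)/(4.374e-04) = 0.09641 Ω
Segment 2: A = 494 mm² = 4.940e-04 m²
R₂ = (1.75×10^-8)(756)/(4.940e-04) = 0.02678 Ω
R = R₁ + R₂ = 0.123 Ω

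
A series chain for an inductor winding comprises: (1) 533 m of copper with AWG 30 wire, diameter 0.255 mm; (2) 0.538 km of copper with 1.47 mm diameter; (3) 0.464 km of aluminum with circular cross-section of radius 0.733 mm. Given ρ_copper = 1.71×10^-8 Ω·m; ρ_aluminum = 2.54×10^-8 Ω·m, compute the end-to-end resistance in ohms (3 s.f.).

Seg 1: A = π(0.255/2 mm)² = π(1.2750e-04 m)² = 5.107e-08 m²
R_1 = (1.71×10^-8)(533)/(5.107e-08) = 178.5 Ω
Seg 2: A = π(d/2)² = π(7.3500e-04 m)² = 1.697e-06 m²
R_2 = (1.71×10^-8)(538)/(1.697e-06) = 5.421 Ω
Seg 3: A = πr² = π(7.3300e-04 m)² = 1.688e-06 m²
R_3 = (2.54×10^-8)(464)/(1.688e-06) = 6.982 Ω
R_total = R_1 + R_2 + R_3 = 191 Ω

191 Ω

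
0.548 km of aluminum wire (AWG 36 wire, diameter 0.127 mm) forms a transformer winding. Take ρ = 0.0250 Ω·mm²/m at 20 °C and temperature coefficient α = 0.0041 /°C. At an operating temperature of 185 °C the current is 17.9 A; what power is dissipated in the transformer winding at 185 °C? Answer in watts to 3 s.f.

ρ = 0.0250 Ω·mm²/m = 2.50×10^-8 Ω·m
A = π(0.127/2 mm)² = π(6.3500e-05 m)² = 1.267e-08 m²
R₍20₎ = ρL/A = (2.50×10^-8)(548)/(1.267e-08) = 1081 Ω
R₍185₎ = R₍20₎(1 + αΔT) = 1081 × (1 + 0.0041×165) = 1813 Ω
P = I²R = (17.9)² × 1813 = 5.81×10^5 W

5.81×10^5 W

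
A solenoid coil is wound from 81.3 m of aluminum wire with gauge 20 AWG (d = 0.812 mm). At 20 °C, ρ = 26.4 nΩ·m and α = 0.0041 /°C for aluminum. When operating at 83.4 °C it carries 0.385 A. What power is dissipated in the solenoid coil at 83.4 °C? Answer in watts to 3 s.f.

ρ = 26.4 nΩ·m = 2.64×10^-8 Ω·m
A = π(0.812/2 mm)² = π(4.0600e-04 m)² = 5.178e-07 m²
R₍20₎ = ρL/A = (2.64×10^-8)(81.3)/(5.178e-07) = 4.145 Ω
R₍83.4₎ = R₍20₎(1 + αΔT) = 4.145 × (1 + 0.0041×63.4) = 5.222 Ω
P = I²R = (0.385)² × 5.222 = 0.774 W

0.774 W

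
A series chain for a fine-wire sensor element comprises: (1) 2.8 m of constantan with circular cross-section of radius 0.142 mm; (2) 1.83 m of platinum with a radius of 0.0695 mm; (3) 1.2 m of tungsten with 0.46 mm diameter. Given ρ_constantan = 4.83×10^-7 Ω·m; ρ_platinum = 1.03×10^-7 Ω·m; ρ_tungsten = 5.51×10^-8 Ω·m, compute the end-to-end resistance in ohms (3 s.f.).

Seg 1: A = πr² = π(1.4200e-04 m)² = 6.335e-08 m²
R_1 = (4.83×10^-7)(2.8)/(6.335e-08) = 21.35 Ω
Seg 2: A = πr² = π(6.9500e-05 m)² = 1.517e-08 m²
R_2 = (1.03×10^-7)(1.83)/(1.517e-08) = 12.42 Ω
Seg 3: A = π(d/2)² = π(2.3000e-04 m)² = 1.662e-07 m²
R_3 = (5.51×10^-8)(1.2)/(1.662e-07) = 0.3979 Ω
R_total = R_1 + R_2 + R_3 = 34.2 Ω

34.2 Ω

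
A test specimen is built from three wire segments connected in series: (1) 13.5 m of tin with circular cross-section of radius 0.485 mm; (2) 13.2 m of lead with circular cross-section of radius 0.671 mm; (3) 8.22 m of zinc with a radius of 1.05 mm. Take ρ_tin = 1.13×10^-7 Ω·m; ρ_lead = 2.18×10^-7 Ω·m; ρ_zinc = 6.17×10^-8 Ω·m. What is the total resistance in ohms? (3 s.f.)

Seg 1: A = πr² = π(4.8500e-04 m)² = 7.390e-07 m²
R_1 = (1.13×10^-7)(13.5)/(7.390e-07) = 2.064 Ω
Seg 2: A = πr² = π(6.7100e-04 m)² = 1.414e-06 m²
R_2 = (2.18×10^-7)(13.2)/(1.414e-06) = 2.034 Ω
Seg 3: A = πr² = π(1.0500e-03 m)² = 3.464e-06 m²
R_3 = (6.17×10^-8)(8.22)/(3.464e-06) = 0.1464 Ω
R_total = R_1 + R_2 + R_3 = 4.25 Ω

4.25 Ω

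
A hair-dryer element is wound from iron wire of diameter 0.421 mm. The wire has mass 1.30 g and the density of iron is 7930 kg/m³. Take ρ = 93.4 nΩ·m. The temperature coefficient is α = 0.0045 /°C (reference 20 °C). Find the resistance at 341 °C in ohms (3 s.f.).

1.93 Ω

ρ = 93.4 nΩ·m = 9.34×10^-8 Ω·m
A = π(d/2)² = π(2.1050e-04 m)² = 1.3920e-07 m²
L = m/(density·A) = 0.0013/(7930×1.3920e-07) = 1.178 m
R = ρL/A = (9.34×10^-8)(1.178)/(1.3920e-07) = 0.7901 Ω
R(341 °C) = 0.7901 × (1 + 0.0045×321) = 1.93 Ω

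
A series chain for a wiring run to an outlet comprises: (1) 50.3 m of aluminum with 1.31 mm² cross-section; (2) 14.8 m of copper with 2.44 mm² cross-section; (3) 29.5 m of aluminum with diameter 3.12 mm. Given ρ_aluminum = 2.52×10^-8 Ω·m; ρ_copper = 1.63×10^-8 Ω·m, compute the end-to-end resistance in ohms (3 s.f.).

1.16 Ω

Seg 1: A = 1.31 mm² = 1.310e-06 m²
R_1 = (2.52×10^-8)(50.3)/(1.310e-06) = 0.9676 Ω
Seg 2: A = 2.44 mm² = 2.440e-06 m²
R_2 = (1.63×10^-8)(14.8)/(2.440e-06) = 0.09887 Ω
Seg 3: A = π(d/2)² = π(1.5600e-03 m)² = 7.645e-06 m²
R_3 = (2.52×10^-8)(29.5)/(7.645e-06) = 0.09724 Ω
R_total = R_1 + R_2 + R_3 = 1.16 Ω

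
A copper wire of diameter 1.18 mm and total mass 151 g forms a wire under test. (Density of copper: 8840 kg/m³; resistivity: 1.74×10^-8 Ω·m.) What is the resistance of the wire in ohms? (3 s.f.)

A = π(d/2)² = π(5.9000e-04 m)² = 1.0936e-06 m²
L = m/(density·A) = 0.151/(8840×1.0936e-06) = 15.62 m
R = ρL/A = (1.74×10^-8)(15.62)/(1.0936e-06) = 0.249 Ω

0.249 Ω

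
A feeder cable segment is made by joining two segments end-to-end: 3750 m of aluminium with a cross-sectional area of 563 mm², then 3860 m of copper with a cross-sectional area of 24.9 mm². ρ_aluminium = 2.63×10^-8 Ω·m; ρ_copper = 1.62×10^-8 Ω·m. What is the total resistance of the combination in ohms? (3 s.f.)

Segment 1: A = 563 mm² = 5.630e-04 m²
R₁ = ρL/A = (2.63×10^-8)(3750)/(5.630e-04) = 0.1752 Ω
Segment 2: A = 24.9 mm² = 2.490e-05 m²
R₂ = (1.62×10^-8)(3860)/(2.490e-05) = 2.511 Ω
R = R₁ + R₂ = 2.69 Ω

2.69 Ω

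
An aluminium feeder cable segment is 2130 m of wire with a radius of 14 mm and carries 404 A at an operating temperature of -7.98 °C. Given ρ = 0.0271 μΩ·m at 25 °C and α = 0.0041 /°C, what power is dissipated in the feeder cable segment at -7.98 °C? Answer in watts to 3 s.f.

13200 W

ρ = 0.0271 μΩ·m = 2.71×10^-8 Ω·m
A = πr² = π(1.4000e-02 m)² = 6.158e-04 m²
R₍25₎ = ρL/A = (2.71×10^-8)(2130)/(6.158e-04) = 0.09374 Ω
R₍-7.98₎ = R₍25₎(1 + αΔT) = 0.09374 × (1 + 0.0041×-33) = 0.08107 Ω
P = I²R = (404)² × 0.08107 = 13200 W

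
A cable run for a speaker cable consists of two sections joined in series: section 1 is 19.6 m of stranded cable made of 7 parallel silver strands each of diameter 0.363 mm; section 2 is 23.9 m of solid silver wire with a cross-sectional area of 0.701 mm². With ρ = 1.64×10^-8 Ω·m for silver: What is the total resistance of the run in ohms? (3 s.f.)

1.00 Ω

Section 1: A_strand = π(1.8150e-04)² = 1.035e-07 m²; R₁ = ρL/(N·A_s) = (1.64×10^-8)(19.6)/(7×1.035e-07) = 0.4437 Ω
Section 2: A = 0.701 mm² = 7.010e-07 m²
R₂ = (1.64×10^-8)(23.9)/(7.010e-07) = 0.5591 Ω
R = R₁ + R₂ = 1.00 Ω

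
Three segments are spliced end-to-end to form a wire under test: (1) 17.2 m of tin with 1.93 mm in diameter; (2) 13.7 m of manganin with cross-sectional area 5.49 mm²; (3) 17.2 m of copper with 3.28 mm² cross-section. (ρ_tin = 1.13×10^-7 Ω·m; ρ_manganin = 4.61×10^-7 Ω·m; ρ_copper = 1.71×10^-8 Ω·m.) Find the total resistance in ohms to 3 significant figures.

Seg 1: A = π(d/2)² = π(9.6500e-04 m)² = 2.926e-06 m²
R_1 = (1.13×10^-7)(17.2)/(2.926e-06) = 0.6644 Ω
Seg 2: A = 5.49 mm² = 5.490e-06 m²
R_2 = (4.61×10^-7)(13.7)/(5.490e-06) = 1.15 Ω
Seg 3: A = 3.28 mm² = 3.280e-06 m²
R_3 = (1.71×10^-8)(17.2)/(3.280e-06) = 0.08967 Ω
R_total = R_1 + R_2 + R_3 = 1.90 Ω

1.90 Ω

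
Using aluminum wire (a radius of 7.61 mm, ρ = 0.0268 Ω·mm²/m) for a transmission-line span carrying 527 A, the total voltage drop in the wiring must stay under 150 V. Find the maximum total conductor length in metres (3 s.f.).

1930 m

ρ = 0.0268 Ω·mm²/m = 2.68×10^-8 Ω·m
A = πr² = π(7.6100e-03 m)² = 1.819e-04 m²
L_max = V_max·A/(1·ρI) = (150)(1.819e-04)/(2.68×10^-8×527) = 1930 m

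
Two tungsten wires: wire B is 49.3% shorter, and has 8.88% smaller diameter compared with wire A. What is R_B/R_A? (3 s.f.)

R ∝ L/d², so R_B/R_A = (1 − 49.3/100) × (1 − 8.88/100)⁻²
= 0.507 × 1.204 = 0.611

0.611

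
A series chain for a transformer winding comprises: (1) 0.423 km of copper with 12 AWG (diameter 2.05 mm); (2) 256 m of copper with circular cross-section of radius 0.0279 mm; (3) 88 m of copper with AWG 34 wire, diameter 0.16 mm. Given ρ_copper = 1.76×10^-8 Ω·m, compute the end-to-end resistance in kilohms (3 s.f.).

Seg 1: A = π(2.05/2 mm)² = π(1.0250e-03 m)² = 3.301e-06 m²
R_1 = (1.76×10^-8)(423)/(3.301e-06) = 2.256 Ω
Seg 2: A = πr² = π(2.7900e-05 m)² = 2.445e-09 m²
R_2 = (1.76×10^-8)(256)/(2.445e-09) = 1842 Ω
Seg 3: A = π(0.16/2 mm)² = π(8.0000e-05 m)² = 2.011e-08 m²
R_3 = (1.76×10^-8)(88)/(2.011e-08) = 77.03 Ω
R_total = R_1 + R_2 + R_3 = 1.92 kΩ

1.92 kΩ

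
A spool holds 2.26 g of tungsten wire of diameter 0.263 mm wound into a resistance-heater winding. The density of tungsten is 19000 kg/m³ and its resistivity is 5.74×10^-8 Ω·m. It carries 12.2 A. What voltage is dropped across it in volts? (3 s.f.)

28.2 V

A = π(d/2)² = π(1.3150e-04 m)² = 5.4325e-08 m²
L = m/(density·A) = 0.00226/(19000×5.4325e-08) = 2.19 m
R = ρL/A = (5.74×10^-8)(2.19)/(5.4325e-08) = 2.313 Ω
V = IR = 12.2 × 2.313 = 28.2 V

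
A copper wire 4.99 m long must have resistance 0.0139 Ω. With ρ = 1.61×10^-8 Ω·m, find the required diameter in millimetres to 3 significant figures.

2.71 mm

A = ρL/R = (1.61×10^-8)(4.99)/(0.0139) = 5.780e-06 m²
d = 2√(A/π) = 2.713e-03 m = 2.71 mm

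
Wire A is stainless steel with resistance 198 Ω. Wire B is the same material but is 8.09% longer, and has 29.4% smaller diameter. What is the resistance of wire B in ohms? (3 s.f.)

R ∝ L/d², so R_B/R_A = (1 + 8.09/100) × (1 − 29.4/100)⁻²
= 1.081 × 2.006 = 2.169
R_B = 2.169 × 198 = 429 Ω

429 Ω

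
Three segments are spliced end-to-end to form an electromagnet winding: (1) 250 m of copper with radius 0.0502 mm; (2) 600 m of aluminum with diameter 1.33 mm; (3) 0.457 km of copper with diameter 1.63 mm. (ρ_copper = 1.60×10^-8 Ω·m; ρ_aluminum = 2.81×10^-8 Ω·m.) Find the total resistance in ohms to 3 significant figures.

521 Ω

Seg 1: A = πr² = π(5.0200e-05 m)² = 7.917e-09 m²
R_1 = (1.60×10^-8)(250)/(7.917e-09) = 505.2 Ω
Seg 2: A = π(d/2)² = π(6.6500e-04 m)² = 1.389e-06 m²
R_2 = (2.81×10^-8)(600)/(1.389e-06) = 12.14 Ω
Seg 3: A = π(d/2)² = π(8.1500e-04 m)² = 2.087e-06 m²
R_3 = (1.60×10^-8)(457)/(2.087e-06) = 3.504 Ω
R_total = R_1 + R_2 + R_3 = 521 Ω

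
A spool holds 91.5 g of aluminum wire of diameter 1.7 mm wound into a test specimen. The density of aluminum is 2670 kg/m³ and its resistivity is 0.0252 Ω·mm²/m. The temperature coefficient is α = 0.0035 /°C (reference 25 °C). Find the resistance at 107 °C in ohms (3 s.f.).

0.216 Ω

ρ = 0.0252 Ω·mm²/m = 2.52×10^-8 Ω·m
A = π(d/2)² = π(8.5000e-04 m)² = 2.2698e-06 m²
L = m/(density·A) = 0.0915/(2670×2.2698e-06) = 15.1 m
R = ρL/A = (2.52×10^-8)(15.1)/(2.2698e-06) = 0.1676 Ω
R(107 °C) = 0.1676 × (1 + 0.0035×82) = 0.216 Ω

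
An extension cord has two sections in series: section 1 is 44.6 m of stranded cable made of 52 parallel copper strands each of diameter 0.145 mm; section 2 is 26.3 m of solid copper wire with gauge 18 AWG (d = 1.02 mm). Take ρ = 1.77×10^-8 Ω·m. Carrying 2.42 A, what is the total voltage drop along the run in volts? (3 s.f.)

Section 1: A_strand = π(7.2500e-05)² = 1.651e-08 m²; R₁ = ρL/(N·A_s) = (1.77×10^-8)(44.6)/(52×1.651e-08) = 0.9193 Ω
Section 2: A = π(1.02/2 mm)² = π(5.1000e-04 m)² = 8.171e-07 m²
R₂ = (1.77×10^-8)(26.3)/(8.171e-07) = 0.5697 Ω
R = R₁ + R₂ = 1.489 Ω
V = IR = 2.42 × 1.489 = 3.60 V

3.60 V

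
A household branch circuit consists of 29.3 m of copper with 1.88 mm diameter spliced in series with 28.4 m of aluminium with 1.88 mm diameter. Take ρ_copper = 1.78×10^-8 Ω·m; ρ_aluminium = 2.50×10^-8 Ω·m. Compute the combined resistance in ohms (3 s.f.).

0.444 Ω

Segment 1: A = π(d/2)² = π(9.4000e-04 m)² = 2.776e-06 m²
R₁ = ρL/A = (1.78×10^-8)(29.3)/(2.776e-06) = 0.1879 Ω
R₂ = (2.50×10^-8)(28.4)/(2.776e-06) = 0.2558 Ω
R = R₁ + R₂ = 0.444 Ω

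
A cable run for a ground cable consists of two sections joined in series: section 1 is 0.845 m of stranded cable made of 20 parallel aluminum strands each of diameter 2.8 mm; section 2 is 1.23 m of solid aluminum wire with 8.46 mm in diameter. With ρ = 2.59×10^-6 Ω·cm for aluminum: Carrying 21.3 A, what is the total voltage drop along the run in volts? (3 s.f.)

ρ = 2.59×10^-6 Ω·cm = 2.59×10^-8 Ω·m
Section 1: A_strand = π(1.4000e-03)² = 6.158e-06 m²; R₁ = ρL/(N·A_s) = (2.59×10^-8)(0.845)/(20×6.158e-06) = 1.777×10^-4 Ω
Section 2: A = π(d/2)² = π(4.2300e-03 m)² = 5.621e-05 m²
R₂ = (2.59×10^-8)(1.23)/(5.621e-05) = 5.667×10^-4 Ω
R = R₁ + R₂ = 7.444×10^-4 Ω
V = IR = 21.3 × 7.444×10^-4 = 0.0159 V

0.0159 V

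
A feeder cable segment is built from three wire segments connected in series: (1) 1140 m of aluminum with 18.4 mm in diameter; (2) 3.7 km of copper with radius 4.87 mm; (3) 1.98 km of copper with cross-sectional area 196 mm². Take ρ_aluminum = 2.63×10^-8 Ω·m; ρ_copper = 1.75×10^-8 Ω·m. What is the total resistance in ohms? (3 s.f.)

1.16 Ω

Seg 1: A = π(d/2)² = π(9.2000e-03 m)² = 2.659e-04 m²
R_1 = (2.63×10^-8)(1140)/(2.659e-04) = 0.1128 Ω
Seg 2: A = πr² = π(4.8700e-03 m)² = 7.451e-05 m²
R_2 = (1.75×10^-8)(3700)/(7.451e-05) = 0.869 Ω
Seg 3: A = 196 mm² = 1.960e-04 m²
R_3 = (1.75×10^-8)(1980)/(1.960e-04) = 0.1768 Ω
R_total = R_1 + R_2 + R_3 = 1.16 Ω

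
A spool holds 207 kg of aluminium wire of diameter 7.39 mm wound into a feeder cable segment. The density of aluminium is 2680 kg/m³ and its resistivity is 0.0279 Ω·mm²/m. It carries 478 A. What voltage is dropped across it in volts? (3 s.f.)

ρ = 0.0279 Ω·mm²/m = 2.79×10^-8 Ω·m
A = π(d/2)² = π(3.6950e-03 m)² = 4.2892e-05 m²
L = m/(density·A) = 207/(2680×4.2892e-05) = 1801 m
R = ρL/A = (2.79×10^-8)(1801)/(4.2892e-05) = 1.171 Ω
V = IR = 478 × 1.171 = 560 V

560 V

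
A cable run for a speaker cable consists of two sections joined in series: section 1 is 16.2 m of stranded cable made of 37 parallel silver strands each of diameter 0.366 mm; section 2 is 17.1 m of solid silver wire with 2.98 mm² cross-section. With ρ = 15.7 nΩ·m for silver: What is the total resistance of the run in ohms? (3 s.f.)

ρ = 15.7 nΩ·m = 1.57×10^-8 Ω·m
Section 1: A_strand = π(1.8300e-04)² = 1.052e-07 m²; R₁ = ρL/(N·A_s) = (1.57×10^-8)(16.2)/(37×1.052e-07) = 0.06534 Ω
Section 2: A = 2.98 mm² = 2.980e-06 m²
R₂ = (1.57×10^-8)(17.1)/(2.980e-06) = 0.09009 Ω
R = R₁ + R₂ = 0.155 Ω

0.155 Ω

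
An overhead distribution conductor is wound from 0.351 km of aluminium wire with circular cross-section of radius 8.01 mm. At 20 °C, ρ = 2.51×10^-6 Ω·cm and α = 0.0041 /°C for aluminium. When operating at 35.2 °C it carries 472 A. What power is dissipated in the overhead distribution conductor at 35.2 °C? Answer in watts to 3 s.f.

ρ = 2.51×10^-6 Ω·cm = 2.51×10^-8 Ω·m
A = πr² = π(8.0100e-03 m)² = 2.016e-04 m²
R₍20₎ = ρL/A = (2.51×10^-8)(351)/(2.016e-04) = 0.04371 Ω
R₍35.2₎ = R₍20₎(1 + αΔT) = 0.04371 × (1 + 0.0041×15.2) = 0.04643 Ω
P = I²R = (472)² × 0.04643 = 10300 W

10300 W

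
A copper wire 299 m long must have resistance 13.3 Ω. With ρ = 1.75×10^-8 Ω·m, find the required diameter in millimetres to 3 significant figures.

0.708 mm

A = ρL/R = (1.75×10^-8)(299)/(13.3) = 3.934e-07 m²
d = 2√(A/π) = 7.078e-04 m = 0.708 mm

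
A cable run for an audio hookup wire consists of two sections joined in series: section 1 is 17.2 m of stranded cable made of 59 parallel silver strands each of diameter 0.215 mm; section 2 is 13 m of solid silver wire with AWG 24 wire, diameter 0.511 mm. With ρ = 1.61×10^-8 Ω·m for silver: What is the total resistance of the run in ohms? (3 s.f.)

Section 1: A_strand = π(1.0750e-04)² = 3.631e-08 m²; R₁ = ρL/(N·A_s) = (1.61×10^-8)(17.2)/(59×3.631e-08) = 0.1293 Ω
Section 2: A = π(0.511/2 mm)² = π(2.5550e-04 m)² = 2.051e-07 m²
R₂ = (1.61×10^-8)(13)/(2.051e-07) = 1.021 Ω
R = R₁ + R₂ = 1.15 Ω

1.15 Ω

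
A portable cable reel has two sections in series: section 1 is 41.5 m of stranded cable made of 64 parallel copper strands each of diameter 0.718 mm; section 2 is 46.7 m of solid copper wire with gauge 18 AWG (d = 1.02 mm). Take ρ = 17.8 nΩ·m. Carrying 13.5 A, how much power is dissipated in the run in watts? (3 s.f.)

ρ = 17.8 nΩ·m = 1.78×10^-8 Ω·m
Section 1: A_strand = π(3.5900e-04)² = 4.049e-07 m²; R₁ = ρL/(N·A_s) = (1.78×10^-8)(41.5)/(64×4.049e-07) = 0.02851 Ω
Section 2: A = π(1.02/2 mm)² = π(5.1000e-04 m)² = 8.171e-07 m²
R₂ = (1.78×10^-8)(46.7)/(8.171e-07) = 1.017 Ω
R = R₁ + R₂ = 1.046 Ω
P = I²R = (13.5)² × 1.046 = 191 W

191 W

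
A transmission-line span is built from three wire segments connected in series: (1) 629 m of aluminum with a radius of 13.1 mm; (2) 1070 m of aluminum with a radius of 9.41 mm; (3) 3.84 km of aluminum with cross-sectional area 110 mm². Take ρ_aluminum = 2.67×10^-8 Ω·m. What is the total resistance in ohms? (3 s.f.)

1.07 Ω

Seg 1: A = πr² = π(1.3100e-02 m)² = 5.391e-04 m²
R_1 = (2.67×10^-8)(629)/(5.391e-04) = 0.03115 Ω
Seg 2: A = πr² = π(9.4100e-03 m)² = 2.782e-04 m²
R_2 = (2.67×10^-8)(1070)/(2.782e-04) = 0.1027 Ω
Seg 3: A = 110 mm² = 1.100e-04 m²
R_3 = (2.67×10^-8)(3840)/(1.100e-04) = 0.9321 Ω
R_total = R_1 + R_2 + R_3 = 1.07 Ω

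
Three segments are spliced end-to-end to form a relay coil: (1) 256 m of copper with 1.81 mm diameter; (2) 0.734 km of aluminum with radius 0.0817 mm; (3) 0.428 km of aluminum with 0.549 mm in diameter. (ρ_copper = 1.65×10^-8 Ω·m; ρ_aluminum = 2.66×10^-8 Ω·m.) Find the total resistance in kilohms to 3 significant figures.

Seg 1: A = π(d/2)² = π(9.0500e-04 m)² = 2.573e-06 m²
R_1 = (1.65×10^-8)(256)/(2.573e-06) = 1.642 Ω
Seg 2: A = πr² = π(8.1700e-05 m)² = 2.097e-08 m²
R_2 = (2.66×10^-8)(734)/(2.097e-08) = 931.1 Ω
Seg 3: A = π(d/2)² = π(2.7450e-04 m)² = 2.367e-07 m²
R_3 = (2.66×10^-8)(428)/(2.367e-07) = 48.09 Ω
R_total = R_1 + R_2 + R_3 = 0.981 kΩ

0.981 kΩ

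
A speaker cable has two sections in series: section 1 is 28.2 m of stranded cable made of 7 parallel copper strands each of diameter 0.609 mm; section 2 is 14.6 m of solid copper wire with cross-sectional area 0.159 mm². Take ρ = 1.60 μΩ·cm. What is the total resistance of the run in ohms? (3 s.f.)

1.69 Ω

ρ = 1.60 μΩ·cm = 1.60×10^-8 Ω·m
Section 1: A_strand = π(3.0450e-04)² = 2.913e-07 m²; R₁ = ρL/(N·A_s) = (1.60×10^-8)(28.2)/(7×2.913e-07) = 0.2213 Ω
Section 2: A = 0.159 mm² = 1.590e-07 m²
R₂ = (1.60×10^-8)(14.6)/(1.590e-07) = 1.469 Ω
R = R₁ + R₂ = 1.69 Ω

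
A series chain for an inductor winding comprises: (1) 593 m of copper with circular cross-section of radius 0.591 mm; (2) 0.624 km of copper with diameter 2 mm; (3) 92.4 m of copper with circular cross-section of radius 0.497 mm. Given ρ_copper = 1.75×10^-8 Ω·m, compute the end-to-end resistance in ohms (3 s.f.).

Seg 1: A = πr² = π(5.9100e-04 m)² = 1.097e-06 m²
R_1 = (1.75×10^-8)(593)/(1.097e-06) = 9.457 Ω
Seg 2: A = π(d/2)² = π(1.0000e-03 m)² = 3.142e-06 m²
R_2 = (1.75×10^-8)(624)/(3.142e-06) = 3.476 Ω
Seg 3: A = πr² = π(4.9700e-04 m)² = 7.760e-07 m²
R_3 = (1.75×10^-8)(92.4)/(7.760e-07) = 2.084 Ω
R_total = R_1 + R_2 + R_3 = 15.0 Ω

15.0 Ω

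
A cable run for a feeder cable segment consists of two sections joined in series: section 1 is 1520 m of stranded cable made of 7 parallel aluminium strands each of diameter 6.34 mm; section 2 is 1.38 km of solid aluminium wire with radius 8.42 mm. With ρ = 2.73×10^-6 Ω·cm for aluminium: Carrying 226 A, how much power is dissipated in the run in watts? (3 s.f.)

18200 W

ρ = 2.73×10^-6 Ω·cm = 2.73×10^-8 Ω·m
Section 1: A_strand = π(3.1700e-03)² = 3.157e-05 m²; R₁ = ρL/(N·A_s) = (2.73×10^-8)(1520)/(7×3.157e-05) = 0.1878 Ω
Section 2: A = πr² = π(8.4200e-03 m)² = 2.227e-04 m²
R₂ = (2.73×10^-8)(1380)/(2.227e-04) = 0.1691 Ω
R = R₁ + R₂ = 0.3569 Ω
P = I²R = (226)² × 0.3569 = 18200 W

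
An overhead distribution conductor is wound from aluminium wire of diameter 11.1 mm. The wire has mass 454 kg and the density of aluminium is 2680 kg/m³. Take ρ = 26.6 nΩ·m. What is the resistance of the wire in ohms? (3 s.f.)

ρ = 26.6 nΩ·m = 2.66×10^-8 Ω·m
A = π(d/2)² = π(5.5500e-03 m)² = 9.6769e-05 m²
L = m/(density·A) = 454/(2680×9.6769e-05) = 1751 m
R = ρL/A = (2.66×10^-8)(1751)/(9.6769e-05) = 0.481 Ω

0.481 Ω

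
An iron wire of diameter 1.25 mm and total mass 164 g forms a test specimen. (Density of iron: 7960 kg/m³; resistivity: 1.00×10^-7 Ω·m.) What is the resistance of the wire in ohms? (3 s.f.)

A = π(d/2)² = π(6.2500e-04 m)² = 1.2272e-06 m²
L = m/(density·A) = 0.164/(7960×1.2272e-06) = 16.79 m
R = ρL/A = (1.00×10^-7)(16.79)/(1.2272e-06) = 1.37 Ω

1.37 Ω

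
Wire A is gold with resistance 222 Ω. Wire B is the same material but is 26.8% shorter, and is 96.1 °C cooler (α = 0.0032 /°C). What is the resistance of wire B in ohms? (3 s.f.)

113 Ω

R ∝ ρL/d² with ρ ∝ (1+αΔT), so R_B/R_A = (1 − 26.8/100) × (1 − 0.0032×96.1)
= 0.732 × 0.6925 = 0.5069
R_B = 0.5069 × 222 = 113 Ω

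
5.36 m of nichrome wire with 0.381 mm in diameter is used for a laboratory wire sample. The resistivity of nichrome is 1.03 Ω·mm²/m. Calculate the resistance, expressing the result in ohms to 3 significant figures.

ρ = 1.03 Ω·mm²/m = 1.03×10^-6 Ω·m
A = π(d/2)² = π(1.9050e-04 m)² = 1.140e-07 m²
R = ρL/A = (1.03×10^-6)(5.36 m)/(1.140e-07 m²) = 48.4 Ω

48.4 Ω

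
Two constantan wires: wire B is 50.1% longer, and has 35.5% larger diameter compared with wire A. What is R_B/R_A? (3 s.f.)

0.818

R ∝ L/d², so R_B/R_A = (1 + 50.1/100) × (1 + 35.5/100)⁻²
= 1.501 × 0.5446 = 0.818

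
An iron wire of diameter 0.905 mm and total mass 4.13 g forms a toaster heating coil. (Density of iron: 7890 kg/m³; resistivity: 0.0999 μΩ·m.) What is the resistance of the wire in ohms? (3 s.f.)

ρ = 0.0999 μΩ·m = 9.99×10^-8 Ω·m
A = π(d/2)² = π(4.5250e-04 m)² = 6.4326e-07 m²
L = m/(density·A) = 0.00413/(7890×6.4326e-07) = 0.8137 m
R = ρL/A = (9.99×10^-8)(0.8137)/(6.4326e-07) = 0.126 Ω

0.126 Ω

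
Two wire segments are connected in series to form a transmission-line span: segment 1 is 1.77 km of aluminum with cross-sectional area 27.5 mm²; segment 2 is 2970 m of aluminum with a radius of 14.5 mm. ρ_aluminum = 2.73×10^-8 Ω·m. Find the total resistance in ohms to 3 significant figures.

Segment 1: A = 27.5 mm² = 2.750e-05 m²
R₁ = ρL/A = (2.73×10^-8)(1770)/(2.750e-05) = 1.757 Ω
Segment 2: A = πr² = π(1.4500e-02 m)² = 6.605e-04 m²
R₂ = (2.73×10^-8)(2970)/(6.605e-04) = 0.1228 Ω
R = R₁ + R₂ = 1.88 Ω

1.88 Ω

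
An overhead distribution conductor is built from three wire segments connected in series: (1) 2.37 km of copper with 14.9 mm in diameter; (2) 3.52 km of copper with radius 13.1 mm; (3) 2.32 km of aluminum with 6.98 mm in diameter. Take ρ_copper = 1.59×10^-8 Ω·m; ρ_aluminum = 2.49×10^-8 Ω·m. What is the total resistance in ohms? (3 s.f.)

1.83 Ω

Seg 1: A = π(d/2)² = π(7.4500e-03 m)² = 1.744e-04 m²
R_1 = (1.59×10^-8)(2370)/(1.744e-04) = 0.2161 Ω
Seg 2: A = πr² = π(1.3100e-02 m)² = 5.391e-04 m²
R_2 = (1.59×10^-8)(3520)/(5.391e-04) = 0.1038 Ω
Seg 3: A = π(d/2)² = π(3.4900e-03 m)² = 3.826e-05 m²
R_3 = (2.49×10^-8)(2320)/(3.826e-05) = 1.51 Ω
R_total = R_1 + R_2 + R_3 = 1.83 Ω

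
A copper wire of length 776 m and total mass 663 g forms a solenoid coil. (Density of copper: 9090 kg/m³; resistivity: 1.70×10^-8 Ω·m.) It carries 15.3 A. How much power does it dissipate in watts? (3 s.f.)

A = m/(density·L) = 0.663/(9090×776) = 9.3991e-08 m²
R = ρL/A = (1.70×10^-8)(776)/(9.3991e-08) = 140.4 Ω
P = I²R = (15.3)² × 140.4 = 32900 W

32900 W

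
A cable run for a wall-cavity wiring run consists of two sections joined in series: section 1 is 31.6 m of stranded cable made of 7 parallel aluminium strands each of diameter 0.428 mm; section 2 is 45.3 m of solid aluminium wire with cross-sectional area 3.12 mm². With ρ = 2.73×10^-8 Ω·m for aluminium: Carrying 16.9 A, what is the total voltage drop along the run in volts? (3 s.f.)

21.2 V

Section 1: A_strand = π(2.1400e-04)² = 1.439e-07 m²; R₁ = ρL/(N·A_s) = (2.73×10^-8)(31.6)/(7×1.439e-07) = 0.8566 Ω
Section 2: A = 3.12 mm² = 3.120e-06 m²
R₂ = (2.73×10^-8)(45.3)/(3.120e-06) = 0.3964 Ω
R = R₁ + R₂ = 1.253 Ω
V = IR = 16.9 × 1.253 = 21.2 V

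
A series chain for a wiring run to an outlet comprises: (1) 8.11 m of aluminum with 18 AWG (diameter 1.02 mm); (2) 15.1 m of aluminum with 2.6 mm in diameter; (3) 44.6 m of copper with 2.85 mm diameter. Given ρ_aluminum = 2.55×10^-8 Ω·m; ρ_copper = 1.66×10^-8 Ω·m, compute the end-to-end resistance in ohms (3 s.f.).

Seg 1: A = π(1.02/2 mm)² = π(5.1000e-04 m)² = 8.171e-07 m²
R_1 = (2.55×10^-8)(8.11)/(8.171e-07) = 0.2531 Ω
Seg 2: A = π(d/2)² = π(1.3000e-03 m)² = 5.309e-06 m²
R_2 = (2.55×10^-8)(15.1)/(5.309e-06) = 0.07252 Ω
Seg 3: A = π(d/2)² = π(1.4250e-03 m)² = 6.379e-06 m²
R_3 = (1.66×10^-8)(44.6)/(6.379e-06) = 0.1161 Ω
R_total = R_1 + R_2 + R_3 = 0.442 Ω

0.442 Ω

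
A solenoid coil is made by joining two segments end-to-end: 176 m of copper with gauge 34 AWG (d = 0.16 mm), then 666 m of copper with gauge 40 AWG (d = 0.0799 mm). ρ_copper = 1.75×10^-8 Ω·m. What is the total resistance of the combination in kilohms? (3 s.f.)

2.48 kΩ

Segment 1: A = π(0.16/2 mm)² = π(8.0000e-05 m)² = 2.011e-08 m²
R₁ = ρL/A = (1.75×10^-8)(176)/(2.011e-08) = 153.2 Ω
Segment 2: A = π(0.0799/2 mm)² = π(3.9950e-05 m)² = 5.014e-09 m²
R₂ = (1.75×10^-8)(666)/(5.014e-09) = 2324 Ω
R = R₁ + R₂ = 2.48 kΩ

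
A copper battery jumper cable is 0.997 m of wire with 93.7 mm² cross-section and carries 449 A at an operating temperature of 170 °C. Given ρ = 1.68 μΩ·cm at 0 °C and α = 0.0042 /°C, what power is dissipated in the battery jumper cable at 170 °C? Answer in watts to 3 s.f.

61.8 W

ρ = 1.68 μΩ·cm = 1.68×10^-8 Ω·m
A = 93.7 mm² = 9.370e-05 m²
R₍0₎ = ρL/A = (1.68×10^-8)(0.997)/(9.370e-05) = 1.788×10^-4 Ω
R₍170₎ = R₍0₎(1 + αΔT) = 1.788×10^-4 × (1 + 0.0042×170) = 3.064×10^-4 Ω
P = I²R = (449)² × 3.064×10^-4 = 61.8 W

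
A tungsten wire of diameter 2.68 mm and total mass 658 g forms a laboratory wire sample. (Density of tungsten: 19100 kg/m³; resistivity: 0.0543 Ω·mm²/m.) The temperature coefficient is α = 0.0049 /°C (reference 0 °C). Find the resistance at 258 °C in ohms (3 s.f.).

ρ = 0.0543 Ω·mm²/m = 5.43×10^-8 Ω·m
A = π(d/2)² = π(1.3400e-03 m)² = 5.6410e-06 m²
L = m/(density·A) = 0.658/(19100×5.6410e-06) = 6.107 m
R = ρL/A = (5.43×10^-8)(6.107)/(5.6410e-06) = 0.05879 Ω
R(258 °C) = 0.05879 × (1 + 0.0049×258) = 0.133 Ω

0.133 Ω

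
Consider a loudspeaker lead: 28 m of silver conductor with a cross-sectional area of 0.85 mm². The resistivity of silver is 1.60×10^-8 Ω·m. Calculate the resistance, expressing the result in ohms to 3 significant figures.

A = 0.85 mm² = 8.500e-07 m²
R = ρL/A = (1.60×10^-8)(28 m)/(8.500e-07 m²) = 0.527 Ω

0.527 Ω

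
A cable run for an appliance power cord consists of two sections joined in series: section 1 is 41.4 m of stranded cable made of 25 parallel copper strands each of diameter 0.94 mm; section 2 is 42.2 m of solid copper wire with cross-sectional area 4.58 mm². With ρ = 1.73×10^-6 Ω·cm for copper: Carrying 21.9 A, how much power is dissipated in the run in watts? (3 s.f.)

96.2 W

ρ = 1.73×10^-6 Ω·cm = 1.73×10^-8 Ω·m
Section 1: A_strand = π(4.7000e-04)² = 6.940e-07 m²; R₁ = ρL/(N·A_s) = (1.73×10^-8)(41.4)/(25×6.940e-07) = 0.04128 Ω
Section 2: A = 4.58 mm² = 4.580e-06 m²
R₂ = (1.73×10^-8)(42.2)/(4.580e-06) = 0.1594 Ω
R = R₁ + R₂ = 0.2007 Ω
P = I²R = (21.9)² × 0.2007 = 96.2 W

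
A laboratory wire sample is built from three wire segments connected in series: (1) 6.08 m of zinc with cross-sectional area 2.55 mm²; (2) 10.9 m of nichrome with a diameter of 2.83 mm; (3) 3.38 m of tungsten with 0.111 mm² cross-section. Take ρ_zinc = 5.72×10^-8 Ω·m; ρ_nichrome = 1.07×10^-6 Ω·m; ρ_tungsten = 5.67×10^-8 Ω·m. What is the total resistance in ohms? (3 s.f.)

Seg 1: A = 2.55 mm² = 2.550e-06 m²
R_1 = (5.72×10^-8)(6.08)/(2.550e-06) = 0.1364 Ω
Seg 2: A = π(d/2)² = π(1.4150e-03 m)² = 6.290e-06 m²
R_2 = (1.07×10^-6)(10.9)/(6.290e-06) = 1.854 Ω
Seg 3: A = 0.111 mm² = 1.110e-07 m²
R_3 = (5.67×10^-8)(3.38)/(1.110e-07) = 1.727 Ω
R_total = R_1 + R_2 + R_3 = 3.72 Ω

3.72 Ω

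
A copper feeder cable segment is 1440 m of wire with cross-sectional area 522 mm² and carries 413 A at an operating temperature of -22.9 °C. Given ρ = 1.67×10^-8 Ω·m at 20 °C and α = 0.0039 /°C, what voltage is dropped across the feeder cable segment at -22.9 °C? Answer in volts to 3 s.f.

A = 522 mm² = 5.220e-04 m²
R₍20₎ = ρL/A = (1.67×10^-8)(1440)/(5.220e-04) = 0.04607 Ω
R₍-22.9₎ = R₍20₎(1 + αΔT) = 0.04607 × (1 + 0.0039×-42.9) = 0.03836 Ω
V = IR = 413 × 0.03836 = 15.8 V

15.8 V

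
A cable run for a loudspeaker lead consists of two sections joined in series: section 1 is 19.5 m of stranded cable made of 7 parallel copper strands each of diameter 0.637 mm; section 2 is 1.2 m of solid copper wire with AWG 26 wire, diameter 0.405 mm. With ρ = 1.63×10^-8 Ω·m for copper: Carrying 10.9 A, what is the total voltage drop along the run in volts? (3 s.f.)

Section 1: A_strand = π(3.1850e-04)² = 3.187e-07 m²; R₁ = ρL/(N·A_s) = (1.63×10^-8)(19.5)/(7×3.187e-07) = 0.1425 Ω
Section 2: A = π(0.405/2 mm)² = π(2.0250e-04 m)² = 1.288e-07 m²
R₂ = (1.63×10^-8)(1.2)/(1.288e-07) = 0.1518 Ω
R = R₁ + R₂ = 0.2943 Ω
V = IR = 10.9 × 0.2943 = 3.21 V

3.21 V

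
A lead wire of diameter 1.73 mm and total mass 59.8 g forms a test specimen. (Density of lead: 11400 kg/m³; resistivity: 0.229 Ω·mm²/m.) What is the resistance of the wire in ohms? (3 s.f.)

0.217 Ω

ρ = 0.229 Ω·mm²/m = 2.29×10^-7 Ω·m
A = π(d/2)² = π(8.6500e-04 m)² = 2.3506e-06 m²
L = m/(density·A) = 0.0598/(11400×2.3506e-06) = 2.232 m
R = ρL/A = (2.29×10^-7)(2.232)/(2.3506e-06) = 0.217 Ω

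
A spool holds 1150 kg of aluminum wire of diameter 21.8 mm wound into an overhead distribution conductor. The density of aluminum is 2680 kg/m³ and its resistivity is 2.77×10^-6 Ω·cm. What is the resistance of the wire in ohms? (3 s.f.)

0.0853 Ω

ρ = 2.77×10^-6 Ω·cm = 2.77×10^-8 Ω·m
A = π(d/2)² = π(1.0900e-02 m)² = 3.7325e-04 m²
L = m/(density·A) = 1150/(2680×3.7325e-04) = 1150 m
R = ρL/A = (2.77×10^-8)(1150)/(3.7325e-04) = 0.0853 Ω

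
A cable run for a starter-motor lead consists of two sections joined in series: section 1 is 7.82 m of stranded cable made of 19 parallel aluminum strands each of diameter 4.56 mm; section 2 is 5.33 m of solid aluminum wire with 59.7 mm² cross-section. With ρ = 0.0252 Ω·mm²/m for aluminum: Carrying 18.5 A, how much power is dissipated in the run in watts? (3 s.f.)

0.987 W

ρ = 0.0252 Ω·mm²/m = 2.52×10^-8 Ω·m
Section 1: A_strand = π(2.2800e-03)² = 1.633e-05 m²; R₁ = ρL/(N·A_s) = (2.52×10^-8)(7.82)/(19×1.633e-05) = 6.351×10^-4 Ω
Section 2: A = 59.7 mm² = 5.970e-05 m²
R₂ = (2.52×10^-8)(5.33)/(5.970e-05) = 0.00225 Ω
R = R₁ + R₂ = 0.002885 Ω
P = I²R = (18.5)² × 0.002885 = 0.987 W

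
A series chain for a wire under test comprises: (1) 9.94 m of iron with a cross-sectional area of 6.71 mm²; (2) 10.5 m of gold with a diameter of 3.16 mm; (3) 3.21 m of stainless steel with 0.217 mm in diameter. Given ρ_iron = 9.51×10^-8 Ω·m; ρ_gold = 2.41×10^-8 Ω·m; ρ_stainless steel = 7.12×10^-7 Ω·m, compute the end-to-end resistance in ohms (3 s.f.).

Seg 1: A = 6.71 mm² = 6.710e-06 m²
R_1 = (9.51×10^-8)(9.94)/(6.710e-06) = 0.1409 Ω
Seg 2: A = π(d/2)² = π(1.5800e-03 m)² = 7.843e-06 m²
R_2 = (2.41×10^-8)(10.5)/(7.843e-06) = 0.03227 Ω
Seg 3: A = π(d/2)² = π(1.0850e-04 m)² = 3.698e-08 m²
R_3 = (7.12×10^-7)(3.21)/(3.698e-08) = 61.8 Ω
R_total = R_1 + R_2 + R_3 = 62.0 Ω

62.0 Ω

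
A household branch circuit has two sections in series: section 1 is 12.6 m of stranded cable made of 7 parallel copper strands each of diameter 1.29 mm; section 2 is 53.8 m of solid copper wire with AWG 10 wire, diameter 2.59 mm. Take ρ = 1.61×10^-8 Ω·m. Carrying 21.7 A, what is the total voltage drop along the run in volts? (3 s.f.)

Section 1: A_strand = π(6.4500e-04)² = 1.307e-06 m²; R₁ = ρL/(N·A_s) = (1.61×10^-8)(12.6)/(7×1.307e-06) = 0.02217 Ω
Section 2: A = π(2.59/2 mm)² = π(1.2950e-03 m)² = 5.269e-06 m²
R₂ = (1.61×10^-8)(53.8)/(5.269e-06) = 0.1644 Ω
R = R₁ + R₂ = 0.1866 Ω
V = IR = 21.7 × 0.1866 = 4.05 V

4.05 V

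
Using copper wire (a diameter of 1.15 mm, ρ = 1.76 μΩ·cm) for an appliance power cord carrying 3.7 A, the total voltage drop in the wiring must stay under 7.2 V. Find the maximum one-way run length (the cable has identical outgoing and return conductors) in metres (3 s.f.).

57.4 m

ρ = 1.76 μΩ·cm = 1.76×10^-8 Ω·m
A = π(d/2)² = π(5.7500e-04 m)² = 1.039e-06 m²
L_max = V_max·A/(2·ρI) = (7.2)(1.039e-06)/(2×1.76×10^-8×3.7) = 57.4 m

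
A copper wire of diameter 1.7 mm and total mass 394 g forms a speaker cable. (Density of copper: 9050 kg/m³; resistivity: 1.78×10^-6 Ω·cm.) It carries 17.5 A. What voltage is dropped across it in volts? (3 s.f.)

2.63 V

ρ = 1.78×10^-6 Ω·cm = 1.78×10^-8 Ω·m
A = π(d/2)² = π(8.5000e-04 m)² = 2.2698e-06 m²
L = m/(density·A) = 0.394/(9050×2.2698e-06) = 19.18 m
R = ρL/A = (1.78×10^-8)(19.18)/(2.2698e-06) = 0.1504 Ω
V = IR = 17.5 × 0.1504 = 2.63 V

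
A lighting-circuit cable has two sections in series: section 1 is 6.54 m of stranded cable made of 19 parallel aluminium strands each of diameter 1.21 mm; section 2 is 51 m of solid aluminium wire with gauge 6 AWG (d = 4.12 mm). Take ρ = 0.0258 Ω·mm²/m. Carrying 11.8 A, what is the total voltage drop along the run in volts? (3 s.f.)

ρ = 0.0258 Ω·mm²/m = 2.58×10^-8 Ω·m
Section 1: A_strand = π(6.0500e-04)² = 1.150e-06 m²; R₁ = ρL/(N·A_s) = (2.58×10^-8)(6.54)/(19×1.150e-06) = 0.007723 Ω
Section 2: A = π(4.12/2 mm)² = π(2.0600e-03 m)² = 1.333e-05 m²
R₂ = (2.58×10^-8)(51)/(1.333e-05) = 0.0987 Ω
R = R₁ + R₂ = 0.1064 Ω
V = IR = 11.8 × 0.1064 = 1.26 V

1.26 V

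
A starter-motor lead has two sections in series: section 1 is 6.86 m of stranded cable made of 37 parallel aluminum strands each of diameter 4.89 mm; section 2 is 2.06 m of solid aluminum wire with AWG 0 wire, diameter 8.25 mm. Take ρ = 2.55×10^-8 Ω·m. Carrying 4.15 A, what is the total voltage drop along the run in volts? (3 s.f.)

Section 1: A_strand = π(2.4450e-03)² = 1.878e-05 m²; R₁ = ρL/(N·A_s) = (2.55×10^-8)(6.86)/(37×1.878e-05) = 2.517×10^-4 Ω
Section 2: A = π(8.25/2 mm)² = π(4.1250e-03 m)² = 5.346e-05 m²
R₂ = (2.55×10^-8)(2.06)/(5.346e-05) = 9.827×10^-4 Ω
R = R₁ + R₂ = 0.001234 Ω
V = IR = 4.15 × 0.001234 = 0.00512 V

0.00512 V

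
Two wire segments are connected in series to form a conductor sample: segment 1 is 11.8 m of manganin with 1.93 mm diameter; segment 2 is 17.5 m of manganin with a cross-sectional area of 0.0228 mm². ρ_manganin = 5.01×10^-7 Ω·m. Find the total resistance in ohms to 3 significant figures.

387 Ω

Segment 1: A = π(d/2)² = π(9.6500e-04 m)² = 2.926e-06 m²
R₁ = ρL/A = (5.01×10^-7)(11.8)/(2.926e-06) = 2.021 Ω
Segment 2: A = 0.0228 mm² = 2.280e-08 m²
R₂ = (5.01×10^-7)(17.5)/(2.280e-08) = 384.5 Ω
R = R₁ + R₂ = 387 Ω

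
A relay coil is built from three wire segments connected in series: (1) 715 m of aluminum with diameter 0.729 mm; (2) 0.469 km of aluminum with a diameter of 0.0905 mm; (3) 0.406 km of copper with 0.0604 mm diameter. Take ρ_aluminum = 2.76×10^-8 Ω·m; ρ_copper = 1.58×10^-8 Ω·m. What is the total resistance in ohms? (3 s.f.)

4300 Ω

Seg 1: A = π(d/2)² = π(3.6450e-04 m)² = 4.174e-07 m²
R_1 = (2.76×10^-8)(715)/(4.174e-07) = 47.28 Ω
Seg 2: A = π(d/2)² = π(4.5250e-05 m)² = 6.433e-09 m²
R_2 = (2.76×10^-8)(469)/(6.433e-09) = 2012 Ω
Seg 3: A = π(d/2)² = π(3.0200e-05 m)² = 2.865e-09 m²
R_3 = (1.58×10^-8)(406)/(2.865e-09) = 2239 Ω
R_total = R_1 + R_2 + R_3 = 4300 Ω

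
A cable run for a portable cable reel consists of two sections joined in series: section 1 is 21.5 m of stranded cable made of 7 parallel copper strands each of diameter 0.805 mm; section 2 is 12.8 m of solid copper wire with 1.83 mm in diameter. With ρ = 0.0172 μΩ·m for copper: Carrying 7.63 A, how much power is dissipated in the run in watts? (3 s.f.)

ρ = 0.0172 μΩ·m = 1.72×10^-8 Ω·m
Section 1: A_strand = π(4.0250e-04)² = 5.090e-07 m²; R₁ = ρL/(N·A_s) = (1.72×10^-8)(21.5)/(7×5.090e-07) = 0.1038 Ω
Section 2: A = π(d/2)² = π(9.1500e-04 m)² = 2.630e-06 m²
R₂ = (1.72×10^-8)(12.8)/(2.630e-06) = 0.0837 Ω
R = R₁ + R₂ = 0.1875 Ω
P = I²R = (7.63)² × 0.1875 = 10.9 W

10.9 W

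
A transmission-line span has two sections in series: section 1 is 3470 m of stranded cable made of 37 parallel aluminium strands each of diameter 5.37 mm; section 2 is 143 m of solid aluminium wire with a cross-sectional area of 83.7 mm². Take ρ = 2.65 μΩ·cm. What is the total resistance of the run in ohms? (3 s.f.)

ρ = 2.65 μΩ·cm = 2.65×10^-8 Ω·m
Section 1: A_strand = π(2.6850e-03)² = 2.265e-05 m²; R₁ = ρL/(N·A_s) = (2.65×10^-8)(3470)/(37×2.265e-05) = 0.1097 Ω
Section 2: A = 83.7 mm² = 8.370e-05 m²
R₂ = (2.65×10^-8)(143)/(8.370e-05) = 0.04527 Ω
R = R₁ + R₂ = 0.155 Ω

0.155 Ω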